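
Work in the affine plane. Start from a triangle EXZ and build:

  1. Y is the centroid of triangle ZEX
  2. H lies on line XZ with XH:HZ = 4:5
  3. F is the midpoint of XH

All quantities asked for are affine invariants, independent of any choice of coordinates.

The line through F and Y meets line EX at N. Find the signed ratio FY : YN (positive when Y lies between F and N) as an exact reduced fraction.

FY:YN = -1/3

Work in coordinates with E = (0, 0), X = (1, 0), Z = (0, 1).
1. Y is the centroid of triangle ZEX ⇒ Y = (1/3, 1/3)
2. H lies on line XZ with XH:HZ = 4:5 ⇒ H = (5/9, 4/9)
3. F is the midpoint of XH ⇒ F = (7/9, 2/9)
line FY meets EX at N = (5/3, 0)
Y = F + t·(N−F) with t = -1/2, so FY:YN = -1/2:3/2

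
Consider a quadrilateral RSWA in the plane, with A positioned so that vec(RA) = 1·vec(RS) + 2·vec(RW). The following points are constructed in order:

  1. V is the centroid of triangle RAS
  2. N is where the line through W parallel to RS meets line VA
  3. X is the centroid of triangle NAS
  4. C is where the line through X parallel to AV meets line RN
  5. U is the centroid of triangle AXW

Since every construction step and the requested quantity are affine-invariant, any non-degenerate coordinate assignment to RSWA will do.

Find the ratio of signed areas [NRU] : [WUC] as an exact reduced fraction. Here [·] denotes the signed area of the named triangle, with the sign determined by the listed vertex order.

Work in coordinates with R = (0, 0), S = (1, 0), W = (0, 1), A = (1, 2).
1. V is the centroid of triangle RAS ⇒ V = (2/3, 2/3)
2. N is where the line through W parallel to RS meets line VA ⇒ N = (3/4, 1)
3. X is the centroid of triangle NAS ⇒ X = (11/12, 1)
4. C is where the line through X parallel to AV meets line RN ⇒ C = (1, 4/3)
5. U is the centroid of triangle AXW ⇒ U = (23/36, 4/3)
2·[NRU] = -13/36, 2·[WUC] = -13/108
[NRU]:[WUC] = -13/36:-13/108 = 3

[NRU]:[WUC] = 3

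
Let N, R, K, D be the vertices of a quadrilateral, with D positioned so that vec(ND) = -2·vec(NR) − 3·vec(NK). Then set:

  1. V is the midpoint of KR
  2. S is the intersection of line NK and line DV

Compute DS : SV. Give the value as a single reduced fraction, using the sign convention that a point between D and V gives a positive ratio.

Assign N = (0, 0), R = (1, 0), K = (0, 1), D = (-2, -3) — the answer is frame-independent, so this choice is without loss of generality.
1. V is the midpoint of KR ⇒ V = (1/2, 1/2)
2. S is the intersection of line NK and line DV ⇒ S = (0, -1/5)
S = D + t·(V−D) with t = 4/5, so DS:SV = t:(1−t) = 4/5:1/5

DS:SV = 4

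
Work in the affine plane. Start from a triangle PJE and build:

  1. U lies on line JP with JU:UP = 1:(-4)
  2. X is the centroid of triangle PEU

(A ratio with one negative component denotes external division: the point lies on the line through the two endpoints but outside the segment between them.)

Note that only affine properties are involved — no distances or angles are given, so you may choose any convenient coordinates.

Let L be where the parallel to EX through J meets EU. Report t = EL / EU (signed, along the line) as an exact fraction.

t = 1/2

Work in coordinates with P = (0, 0), J = (1, 0), E = (0, 1).
1. U lies on line JP with JU:UP = 1:(-4) ⇒ U = (4/3, 0)
2. X is the centroid of triangle PEU ⇒ X = (4/9, 1/3)
through J parallel to EX: direction (4/9, -2/3); meets EU at L = (2/3, 1/2)
L = E + t·(U−E) with t = 1/2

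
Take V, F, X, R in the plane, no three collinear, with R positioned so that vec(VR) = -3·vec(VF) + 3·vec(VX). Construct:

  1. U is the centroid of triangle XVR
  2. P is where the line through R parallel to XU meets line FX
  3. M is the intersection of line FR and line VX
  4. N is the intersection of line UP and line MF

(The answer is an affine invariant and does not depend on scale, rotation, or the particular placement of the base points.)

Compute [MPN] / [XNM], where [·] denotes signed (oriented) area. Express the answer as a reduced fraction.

Assign V = (0, 0), F = (1, 0), X = (0, 1), R = (-3, 3) — the answer is frame-independent, so this choice is without loss of generality.
1. U is the centroid of triangle XVR ⇒ U = (-1, 4/3)
2. P is where the line through R parallel to XU meets line FX ⇒ P = (-3/2, 5/2)
3. M is the intersection of line FR and line VX ⇒ M = (0, 3/4)
4. N is the intersection of line UP and line MF ⇒ N = (-21/19, 30/19)
2·[MPN] = 105/152, 2·[XNM] = 21/76
[MPN]:[XNM] = 105/152:21/76 = 5/2

[MPN]:[XNM] = 5/2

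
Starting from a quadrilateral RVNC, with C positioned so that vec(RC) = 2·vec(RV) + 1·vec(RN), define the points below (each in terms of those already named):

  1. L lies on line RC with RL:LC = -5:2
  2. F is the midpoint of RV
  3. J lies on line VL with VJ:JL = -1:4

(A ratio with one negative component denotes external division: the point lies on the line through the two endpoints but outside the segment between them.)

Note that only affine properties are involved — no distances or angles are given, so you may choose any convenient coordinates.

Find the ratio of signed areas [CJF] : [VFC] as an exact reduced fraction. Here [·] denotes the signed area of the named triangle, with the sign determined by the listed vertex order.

[CJF]:[VFC] = 10/9

Set R = (0, 0), V = (1, 0), N = (0, 1), C = (2, 1); any affine frame gives the same invariant.
1. L lies on line RC with RL:LC = -5:2 ⇒ L = (10/3, 5/3)
2. F is the midpoint of RV ⇒ F = (1/2, 0)
3. J lies on line VL with VJ:JL = -1:4 ⇒ J = (2/9, -5/9)
2·[CJF] = -5/9, 2·[VFC] = -1/2
[CJF]:[VFC] = -5/9:-1/2 = 10/9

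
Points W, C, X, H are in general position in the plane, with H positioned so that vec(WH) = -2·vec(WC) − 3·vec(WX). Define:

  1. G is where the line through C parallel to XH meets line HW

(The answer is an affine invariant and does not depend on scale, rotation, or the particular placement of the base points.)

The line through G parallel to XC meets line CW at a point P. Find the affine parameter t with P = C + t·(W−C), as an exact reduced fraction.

t = -9

Assign W = (0, 0), C = (1, 0), X = (0, 1), H = (-2, -3) — the answer is frame-independent, so this choice is without loss of generality.
1. G is where the line through C parallel to XH meets line HW ⇒ G = (4, 6)
through G parallel to XC: direction (1, -1); meets CW at P = (10, 0)
P = C + t·(W−C) with t = -9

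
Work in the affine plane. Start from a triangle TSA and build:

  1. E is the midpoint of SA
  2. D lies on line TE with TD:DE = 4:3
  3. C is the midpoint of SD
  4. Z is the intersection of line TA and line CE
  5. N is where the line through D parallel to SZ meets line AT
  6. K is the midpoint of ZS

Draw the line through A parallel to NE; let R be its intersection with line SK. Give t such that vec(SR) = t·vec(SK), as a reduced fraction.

Work in coordinates with T = (0, 0), S = (1, 0), A = (0, 1).
1. E is the midpoint of SA ⇒ E = (1/2, 1/2)
2. D lies on line TE with TD:DE = 4:3 ⇒ D = (2/7, 2/7)
3. C is the midpoint of SD ⇒ C = (9/14, 1/7)
4. Z is the intersection of line TA and line CE ⇒ Z = (0, 7/4)
5. N is where the line through D parallel to SZ meets line AT ⇒ N = (0, 11/14)
6. K is the midpoint of ZS ⇒ K = (1/2, 7/8)
through A parallel to NE: direction (1/2, -2/7); meets SK at R = (7/11, 7/11)
R = S + t·(K−S) with t = 8/11

t = 8/11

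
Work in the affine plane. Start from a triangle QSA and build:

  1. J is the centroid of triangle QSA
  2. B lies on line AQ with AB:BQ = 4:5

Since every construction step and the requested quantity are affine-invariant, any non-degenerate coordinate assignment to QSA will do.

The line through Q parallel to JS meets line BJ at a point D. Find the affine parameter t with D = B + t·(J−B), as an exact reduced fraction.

Work in coordinates with Q = (0, 0), S = (1, 0), A = (0, 1).
1. J is the centroid of triangle QSA ⇒ J = (1/3, 1/3)
2. B lies on line AQ with AB:BQ = 4:5 ⇒ B = (0, 5/9)
through Q parallel to JS: direction (2/3, -1/3); meets BJ at D = (10/3, -5/3)
D = B + t·(J−B) with t = 10

t = 10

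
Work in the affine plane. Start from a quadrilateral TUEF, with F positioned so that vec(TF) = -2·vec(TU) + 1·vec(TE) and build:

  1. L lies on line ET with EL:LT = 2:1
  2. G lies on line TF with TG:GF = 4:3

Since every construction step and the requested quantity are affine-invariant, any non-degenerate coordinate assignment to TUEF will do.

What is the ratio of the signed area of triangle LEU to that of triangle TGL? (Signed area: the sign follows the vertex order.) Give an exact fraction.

Choose coordinates T = (0, 0), U = (1, 0), E = (0, 1), F = (-2, 1).
1. L lies on line ET with EL:LT = 2:1 ⇒ L = (0, 1/3)
2. G lies on line TF with TG:GF = 4:3 ⇒ G = (-8/7, 4/7)
2·[LEU] = -2/3, 2·[TGL] = -8/21
[LEU]:[TGL] = -2/3:-8/21 = 7/4

[LEU]:[TGL] = 7/4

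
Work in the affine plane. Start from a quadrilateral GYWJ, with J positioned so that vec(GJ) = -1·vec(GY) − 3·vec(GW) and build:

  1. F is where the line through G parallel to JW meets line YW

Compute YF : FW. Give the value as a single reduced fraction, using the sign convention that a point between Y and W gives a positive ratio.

Set G = (0, 0), Y = (1, 0), W = (0, 1), J = (-1, -3); any affine frame gives the same invariant.
1. F is where the line through G parallel to JW meets line YW ⇒ F = (1/5, 4/5)
F = Y + t·(W−Y) with t = 4/5, so YF:FW = t:(1−t) = 4/5:1/5

YF:FW = 4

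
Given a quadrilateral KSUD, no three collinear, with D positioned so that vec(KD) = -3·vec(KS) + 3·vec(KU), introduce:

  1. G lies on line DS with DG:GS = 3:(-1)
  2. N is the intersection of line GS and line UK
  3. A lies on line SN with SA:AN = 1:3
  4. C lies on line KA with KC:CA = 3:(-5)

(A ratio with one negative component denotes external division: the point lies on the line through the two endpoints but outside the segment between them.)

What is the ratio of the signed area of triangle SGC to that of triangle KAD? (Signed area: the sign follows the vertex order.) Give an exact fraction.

[SGC]:[KAD] = -4/3

Assign K = (0, 0), S = (1, 0), U = (0, 1), D = (-3, 3) — the answer is frame-independent, so this choice is without loss of generality.
1. G lies on line DS with DG:GS = 3:(-1) ⇒ G = (3, -3/2)
2. N is the intersection of line GS and line UK ⇒ N = (0, 3/4)
3. A lies on line SN with SA:AN = 1:3 ⇒ A = (3/4, 3/16)
4. C lies on line KA with KC:CA = 3:(-5) ⇒ C = (-9/8, -9/32)
2·[SGC] = -15/4, 2·[KAD] = 45/16
[SGC]:[KAD] = -15/4:45/16 = -4/3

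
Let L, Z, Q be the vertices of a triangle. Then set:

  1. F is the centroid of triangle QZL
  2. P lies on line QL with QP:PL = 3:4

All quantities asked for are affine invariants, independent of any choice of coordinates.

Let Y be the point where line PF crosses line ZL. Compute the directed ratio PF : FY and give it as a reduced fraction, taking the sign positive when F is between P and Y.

Work in coordinates with L = (0, 0), Z = (1, 0), Q = (0, 1).
1. F is the centroid of triangle QZL ⇒ F = (1/3, 1/3)
2. P lies on line QL with QP:PL = 3:4 ⇒ P = (0, 4/7)
line PF meets ZL at Y = (4/5, 0)
F = P + t·(Y−P) with t = 5/12, so PF:FY = 5/12:7/12

PF:FY = 5/7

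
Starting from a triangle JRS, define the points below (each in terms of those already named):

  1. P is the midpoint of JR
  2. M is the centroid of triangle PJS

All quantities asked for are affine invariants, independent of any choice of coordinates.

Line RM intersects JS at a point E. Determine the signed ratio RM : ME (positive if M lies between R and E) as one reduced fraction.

RM:ME = 5

Choose coordinates J = (0, 0), R = (1, 0), S = (0, 1).
1. P is the midpoint of JR ⇒ P = (1/2, 0)
2. M is the centroid of triangle PJS ⇒ M = (1/6, 1/3)
line RM meets JS at E = (0, 2/5)
M = R + t·(E−R) with t = 5/6, so RM:ME = 5/6:1/6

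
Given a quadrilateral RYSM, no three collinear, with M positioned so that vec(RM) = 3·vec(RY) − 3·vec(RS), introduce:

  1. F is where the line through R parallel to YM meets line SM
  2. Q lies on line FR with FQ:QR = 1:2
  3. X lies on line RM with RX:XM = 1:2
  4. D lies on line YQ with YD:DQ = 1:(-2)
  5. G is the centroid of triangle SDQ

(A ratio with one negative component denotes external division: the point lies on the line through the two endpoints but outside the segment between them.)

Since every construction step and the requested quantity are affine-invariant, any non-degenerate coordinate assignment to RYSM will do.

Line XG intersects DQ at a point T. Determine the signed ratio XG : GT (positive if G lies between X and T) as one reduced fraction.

XG:GT = 14

Choose coordinates R = (0, 0), Y = (1, 0), S = (0, 1), M = (3, -3).
1. F is where the line through R parallel to YM meets line SM ⇒ F = (-6, 9)
2. Q lies on line FR with FQ:QR = 1:2 ⇒ Q = (-4, 6)
3. X lies on line RM with RX:XM = 1:2 ⇒ X = (1, -1)
4. D lies on line YQ with YD:DQ = 1:(-2) ⇒ D = (6, -6)
5. G is the centroid of triangle SDQ ⇒ G = (2/3, 1/3)
line XG meets DQ at T = (9/14, 3/7)
G = X + t·(T−X) with t = 14/15, so XG:GT = 14/15:1/15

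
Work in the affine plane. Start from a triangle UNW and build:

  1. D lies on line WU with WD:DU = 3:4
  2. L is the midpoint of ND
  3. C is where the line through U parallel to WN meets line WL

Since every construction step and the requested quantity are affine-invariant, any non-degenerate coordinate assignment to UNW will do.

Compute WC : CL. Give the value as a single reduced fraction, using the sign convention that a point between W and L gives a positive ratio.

Choose coordinates U = (0, 0), N = (1, 0), W = (0, 1).
1. D lies on line WU with WD:DU = 3:4 ⇒ D = (0, 4/7)
2. L is the midpoint of ND ⇒ L = (1/2, 2/7)
3. C is where the line through U parallel to WN meets line WL ⇒ C = (7/3, -7/3)
C = W + t·(L−W) with t = 14/3, so WC:CL = t:(1−t) = 14/3:-11/3

WC:CL = -14/11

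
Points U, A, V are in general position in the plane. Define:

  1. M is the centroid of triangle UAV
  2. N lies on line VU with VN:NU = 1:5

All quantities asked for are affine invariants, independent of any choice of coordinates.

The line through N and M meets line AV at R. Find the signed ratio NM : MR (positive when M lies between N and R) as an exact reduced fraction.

Choose coordinates U = (0, 0), A = (1, 0), V = (0, 1).
1. M is the centroid of triangle UAV ⇒ M = (1/3, 1/3)
2. N lies on line VU with VN:NU = 1:5 ⇒ N = (0, 5/6)
line NM meets AV at R = (-1/3, 4/3)
M = N + t·(R−N) with t = -1, so NM:MR = -1:2

NM:MR = -1/2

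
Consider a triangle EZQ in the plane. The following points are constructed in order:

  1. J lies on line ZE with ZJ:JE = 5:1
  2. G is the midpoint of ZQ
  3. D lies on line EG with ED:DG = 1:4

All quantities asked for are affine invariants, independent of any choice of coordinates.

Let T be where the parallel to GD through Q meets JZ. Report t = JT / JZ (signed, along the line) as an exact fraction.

Set E = (0, 0), Z = (1, 0), Q = (0, 1); any affine frame gives the same invariant.
1. J lies on line ZE with ZJ:JE = 5:1 ⇒ J = (1/6, 0)
2. G is the midpoint of ZQ ⇒ G = (1/2, 1/2)
3. D lies on line EG with ED:DG = 1:4 ⇒ D = (1/10, 1/10)
through Q parallel to GD: direction (-2/5, -2/5); meets JZ at T = (-1, 0)
T = J + t·(Z−J) with t = -7/5

t = -7/5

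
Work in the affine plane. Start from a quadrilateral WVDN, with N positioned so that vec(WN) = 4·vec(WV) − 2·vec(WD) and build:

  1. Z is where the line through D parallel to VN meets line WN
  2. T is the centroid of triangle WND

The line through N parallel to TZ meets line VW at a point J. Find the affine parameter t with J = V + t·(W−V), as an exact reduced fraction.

t = 1/2

Choose coordinates W = (0, 0), V = (1, 0), D = (0, 1), N = (4, -2).
1. Z is where the line through D parallel to VN meets line WN ⇒ Z = (6, -3)
2. T is the centroid of triangle WND ⇒ T = (4/3, -1/3)
through N parallel to TZ: direction (14/3, -8/3); meets VW at J = (1/2, 0)
J = V + t·(W−V) with t = 1/2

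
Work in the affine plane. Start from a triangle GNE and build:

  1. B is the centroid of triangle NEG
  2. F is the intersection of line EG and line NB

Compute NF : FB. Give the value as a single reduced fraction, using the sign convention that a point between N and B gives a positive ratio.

NF:FB = -3

Choose coordinates G = (0, 0), N = (1, 0), E = (0, 1).
1. B is the centroid of triangle NEG ⇒ B = (1/3, 1/3)
2. F is the intersection of line EG and line NB ⇒ F = (0, 1/2)
F = N + t·(B−N) with t = 3/2, so NF:FB = t:(1−t) = 3/2:-1/2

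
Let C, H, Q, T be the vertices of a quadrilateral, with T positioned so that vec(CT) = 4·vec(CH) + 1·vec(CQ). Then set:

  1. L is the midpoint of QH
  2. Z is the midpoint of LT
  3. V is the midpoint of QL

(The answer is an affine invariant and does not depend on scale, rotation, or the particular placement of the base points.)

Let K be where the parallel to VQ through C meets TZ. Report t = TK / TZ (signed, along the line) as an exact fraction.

Assign C = (0, 0), H = (1, 0), Q = (0, 1), T = (4, 1) — the answer is frame-independent, so this choice is without loss of generality.
1. L is the midpoint of QH ⇒ L = (1/2, 1/2)
2. Z is the midpoint of LT ⇒ Z = (9/4, 3/4)
3. V is the midpoint of QL ⇒ V = (1/4, 3/4)
through C parallel to VQ: direction (-1/4, 1/4); meets TZ at K = (-3/8, 3/8)
K = T + t·(Z−T) with t = 5/2

t = 5/2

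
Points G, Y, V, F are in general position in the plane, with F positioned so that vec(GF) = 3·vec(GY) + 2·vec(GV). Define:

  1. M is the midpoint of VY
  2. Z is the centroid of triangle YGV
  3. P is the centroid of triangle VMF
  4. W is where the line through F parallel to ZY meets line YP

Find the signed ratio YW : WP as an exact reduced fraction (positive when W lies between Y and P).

YW:WP = -12/7

Choose coordinates G = (0, 0), Y = (1, 0), V = (0, 1), F = (3, 2).
1. M is the midpoint of VY ⇒ M = (1/2, 1/2)
2. Z is the centroid of triangle YGV ⇒ Z = (1/3, 1/3)
3. P is the centroid of triangle VMF ⇒ P = (7/6, 7/6)
4. W is where the line through F parallel to ZY meets line YP ⇒ W = (7/5, 14/5)
W = Y + t·(P−Y) with t = 12/5, so YW:WP = t:(1−t) = 12/5:-7/5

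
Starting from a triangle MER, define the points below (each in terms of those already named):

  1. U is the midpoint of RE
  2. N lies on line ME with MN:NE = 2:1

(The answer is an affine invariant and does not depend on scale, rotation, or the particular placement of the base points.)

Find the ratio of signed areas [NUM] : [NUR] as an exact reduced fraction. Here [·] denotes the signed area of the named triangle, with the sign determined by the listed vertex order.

Choose coordinates M = (0, 0), E = (1, 0), R = (0, 1).
1. U is the midpoint of RE ⇒ U = (1/2, 1/2)
2. N lies on line ME with MN:NE = 2:1 ⇒ N = (2/3, 0)
2·[NUM] = 1/3, 2·[NUR] = 1/6
[NUM]:[NUR] = 1/3:1/6 = 2

[NUM]:[NUR] = 2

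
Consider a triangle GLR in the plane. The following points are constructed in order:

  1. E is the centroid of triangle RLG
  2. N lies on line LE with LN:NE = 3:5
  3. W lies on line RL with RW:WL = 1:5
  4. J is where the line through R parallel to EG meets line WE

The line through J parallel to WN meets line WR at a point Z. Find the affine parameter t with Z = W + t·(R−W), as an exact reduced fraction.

t = -25/6

Assign G = (0, 0), L = (1, 0), R = (0, 1) — the answer is frame-independent, so this choice is without loss of generality.
1. E is the centroid of triangle RLG ⇒ E = (1/3, 1/3)
2. N lies on line LE with LN:NE = 3:5 ⇒ N = (3/4, 1/8)
3. W lies on line RL with RW:WL = 1:5 ⇒ W = (1/6, 5/6)
4. J is where the line through R parallel to EG meets line WE ⇒ J = (1/12, 13/12)
through J parallel to WN: direction (7/12, -17/24); meets WR at Z = (31/36, 5/36)
Z = W + t·(R−W) with t = -25/6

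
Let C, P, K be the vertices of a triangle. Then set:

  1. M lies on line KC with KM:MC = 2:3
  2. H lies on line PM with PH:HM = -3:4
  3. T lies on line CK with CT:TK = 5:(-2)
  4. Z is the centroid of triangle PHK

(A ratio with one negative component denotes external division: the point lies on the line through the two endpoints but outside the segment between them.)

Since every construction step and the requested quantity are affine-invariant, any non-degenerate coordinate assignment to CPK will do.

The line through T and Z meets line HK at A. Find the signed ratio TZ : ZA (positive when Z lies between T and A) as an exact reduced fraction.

TZ:ZA = -23/3

Set C = (0, 0), P = (1, 0), K = (0, 1); any affine frame gives the same invariant.
1. M lies on line KC with KM:MC = 2:3 ⇒ M = (0, 3/5)
2. H lies on line PM with PH:HM = -3:4 ⇒ H = (4, -9/5)
3. T lies on line CK with CT:TK = 5:(-2) ⇒ T = (0, 5/3)
4. Z is the centroid of triangle PHK ⇒ Z = (5/3, -4/15)
line TZ meets HK at A = (100/69, -1/69)
Z = T + t·(A−T) with t = 23/20, so TZ:ZA = 23/20:-3/20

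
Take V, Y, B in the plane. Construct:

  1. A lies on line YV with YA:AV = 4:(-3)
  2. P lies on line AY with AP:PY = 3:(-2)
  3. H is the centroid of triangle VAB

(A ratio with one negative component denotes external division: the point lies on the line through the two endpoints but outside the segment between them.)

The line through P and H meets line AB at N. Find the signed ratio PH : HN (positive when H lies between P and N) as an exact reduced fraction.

PH:HN = 11

Set V = (0, 0), Y = (1, 0), B = (0, 1); any affine frame gives the same invariant.
1. A lies on line YV with YA:AV = 4:(-3) ⇒ A = (-3, 0)
2. P lies on line AY with AP:PY = 3:(-2) ⇒ P = (9, 0)
3. H is the centroid of triangle VAB ⇒ H = (-1, 1/3)
line PH meets AB at N = (-21/11, 4/11)
H = P + t·(N−P) with t = 11/12, so PH:HN = 11/12:1/12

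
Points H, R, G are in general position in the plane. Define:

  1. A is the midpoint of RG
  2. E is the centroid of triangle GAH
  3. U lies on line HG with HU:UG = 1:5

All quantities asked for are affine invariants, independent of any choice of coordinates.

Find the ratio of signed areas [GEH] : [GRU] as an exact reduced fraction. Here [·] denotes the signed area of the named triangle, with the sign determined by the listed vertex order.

[GEH]:[GRU] = 1/5

Set H = (0, 0), R = (1, 0), G = (0, 1); any affine frame gives the same invariant.
1. A is the midpoint of RG ⇒ A = (1/2, 1/2)
2. E is the centroid of triangle GAH ⇒ E = (1/6, 1/2)
3. U lies on line HG with HU:UG = 1:5 ⇒ U = (0, 1/6)
2·[GEH] = -1/6, 2·[GRU] = -5/6
[GEH]:[GRU] = -1/6:-5/6 = 1/5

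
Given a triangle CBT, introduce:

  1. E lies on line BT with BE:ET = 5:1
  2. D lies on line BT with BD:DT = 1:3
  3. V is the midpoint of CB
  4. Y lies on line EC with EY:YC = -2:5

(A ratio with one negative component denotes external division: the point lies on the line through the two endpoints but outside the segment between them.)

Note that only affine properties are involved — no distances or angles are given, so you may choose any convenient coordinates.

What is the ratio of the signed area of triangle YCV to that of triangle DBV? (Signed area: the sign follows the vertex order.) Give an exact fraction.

[YCV]:[DBV] = -50/9

Assign C = (0, 0), B = (1, 0), T = (0, 1) — the answer is frame-independent, so this choice is without loss of generality.
1. E lies on line BT with BE:ET = 5:1 ⇒ E = (1/6, 5/6)
2. D lies on line BT with BD:DT = 1:3 ⇒ D = (3/4, 1/4)
3. V is the midpoint of CB ⇒ V = (1/2, 0)
4. Y lies on line EC with EY:YC = -2:5 ⇒ Y = (5/18, 25/18)
2·[YCV] = 25/36, 2·[DBV] = -1/8
[YCV]:[DBV] = 25/36:-1/8 = -50/9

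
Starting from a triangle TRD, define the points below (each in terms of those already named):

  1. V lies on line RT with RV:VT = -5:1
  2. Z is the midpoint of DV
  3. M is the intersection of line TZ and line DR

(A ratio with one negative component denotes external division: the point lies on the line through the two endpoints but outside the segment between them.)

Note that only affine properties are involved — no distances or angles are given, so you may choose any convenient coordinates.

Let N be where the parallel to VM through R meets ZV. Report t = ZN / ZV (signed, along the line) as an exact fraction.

Choose coordinates T = (0, 0), R = (1, 0), D = (0, 1).
1. V lies on line RT with RV:VT = -5:1 ⇒ V = (-1/4, 0)
2. Z is the midpoint of DV ⇒ Z = (-1/8, 1/2)
3. M is the intersection of line TZ and line DR ⇒ M = (-1/3, 4/3)
through R parallel to VM: direction (-1/12, 4/3); meets ZV at N = (3/4, 4)
N = Z + t·(V−Z) with t = -7

t = -7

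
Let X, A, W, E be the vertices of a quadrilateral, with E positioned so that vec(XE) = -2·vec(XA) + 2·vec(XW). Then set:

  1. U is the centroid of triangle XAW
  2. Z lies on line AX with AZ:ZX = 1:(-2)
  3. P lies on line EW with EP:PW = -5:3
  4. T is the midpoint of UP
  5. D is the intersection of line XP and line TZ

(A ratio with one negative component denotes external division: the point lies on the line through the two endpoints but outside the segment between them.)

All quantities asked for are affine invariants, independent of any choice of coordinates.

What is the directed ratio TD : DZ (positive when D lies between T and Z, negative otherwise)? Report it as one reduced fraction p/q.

Work in coordinates with X = (0, 0), A = (1, 0), W = (0, 1), E = (-2, 2).
1. U is the centroid of triangle XAW ⇒ U = (1/3, 1/3)
2. Z lies on line AX with AZ:ZX = 1:(-2) ⇒ Z = (2, 0)
3. P lies on line EW with EP:PW = -5:3 ⇒ P = (3, -1/2)
4. T is the midpoint of UP ⇒ T = (5/3, -1/12)
5. D is the intersection of line XP and line TZ ⇒ D = (6/5, -1/5)
D = T + t·(Z−T) with t = -7/5, so TD:DZ = t:(1−t) = -7/5:12/5

TD:DZ = -7/12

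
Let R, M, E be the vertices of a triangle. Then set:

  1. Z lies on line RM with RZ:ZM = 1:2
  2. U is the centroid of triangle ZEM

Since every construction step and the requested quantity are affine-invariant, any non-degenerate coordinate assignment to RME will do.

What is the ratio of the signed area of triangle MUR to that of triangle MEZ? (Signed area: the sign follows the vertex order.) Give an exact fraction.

[MUR]:[MEZ] = 1/2

Choose coordinates R = (0, 0), M = (1, 0), E = (0, 1).
1. Z lies on line RM with RZ:ZM = 1:2 ⇒ Z = (1/3, 0)
2. U is the centroid of triangle ZEM ⇒ U = (4/9, 1/3)
2·[MUR] = 1/3, 2·[MEZ] = 2/3
[MUR]:[MEZ] = 1/3:2/3 = 1/2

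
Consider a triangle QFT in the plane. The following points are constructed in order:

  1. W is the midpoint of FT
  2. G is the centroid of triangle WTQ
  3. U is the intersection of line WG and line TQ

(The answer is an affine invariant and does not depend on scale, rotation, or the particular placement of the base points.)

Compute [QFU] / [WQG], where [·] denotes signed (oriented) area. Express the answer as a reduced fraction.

Set Q = (0, 0), F = (1, 0), T = (0, 1); any affine frame gives the same invariant.
1. W is the midpoint of FT ⇒ W = (1/2, 1/2)
2. G is the centroid of triangle WTQ ⇒ G = (1/6, 1/2)
3. U is the intersection of line WG and line TQ ⇒ U = (0, 1/2)
2·[QFU] = 1/2, 2·[WQG] = -1/6
[QFU]:[WQG] = 1/2:-1/6 = -3

[QFU]:[WQG] = -3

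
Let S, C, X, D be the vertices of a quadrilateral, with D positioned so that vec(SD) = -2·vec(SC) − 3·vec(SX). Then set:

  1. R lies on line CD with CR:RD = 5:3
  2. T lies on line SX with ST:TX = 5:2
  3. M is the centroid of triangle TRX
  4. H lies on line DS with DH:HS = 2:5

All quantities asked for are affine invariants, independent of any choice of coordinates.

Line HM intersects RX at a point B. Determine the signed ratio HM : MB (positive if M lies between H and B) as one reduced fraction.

Set S = (0, 0), C = (1, 0), X = (0, 1), D = (-2, -3); any affine frame gives the same invariant.
1. R lies on line CD with CR:RD = 5:3 ⇒ R = (-7/8, -15/8)
2. T lies on line SX with ST:TX = 5:2 ⇒ T = (0, 5/7)
3. M is the centroid of triangle TRX ⇒ M = (-7/24, -3/56)
4. H lies on line DS with DH:HS = 2:5 ⇒ H = (-10/7, -15/7)
line HM meets RX at B = (-173/484, -591/3388)
M = H + t·(B−H) with t = 121/114, so HM:MB = 121/114:-7/114

HM:MB = -121/7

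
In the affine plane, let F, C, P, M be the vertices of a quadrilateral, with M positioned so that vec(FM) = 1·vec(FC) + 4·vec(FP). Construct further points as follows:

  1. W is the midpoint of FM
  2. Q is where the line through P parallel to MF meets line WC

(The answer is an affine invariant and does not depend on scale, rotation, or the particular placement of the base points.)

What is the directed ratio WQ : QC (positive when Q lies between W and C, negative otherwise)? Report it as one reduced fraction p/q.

Assign F = (0, 0), C = (1, 0), P = (0, 1), M = (1, 4) — the answer is frame-independent, so this choice is without loss of generality.
1. W is the midpoint of FM ⇒ W = (1/2, 2)
2. Q is where the line through P parallel to MF meets line WC ⇒ Q = (3/8, 5/2)
Q = W + t·(C−W) with t = -1/4, so WQ:QC = t:(1−t) = -1/4:5/4

WQ:QC = -1/5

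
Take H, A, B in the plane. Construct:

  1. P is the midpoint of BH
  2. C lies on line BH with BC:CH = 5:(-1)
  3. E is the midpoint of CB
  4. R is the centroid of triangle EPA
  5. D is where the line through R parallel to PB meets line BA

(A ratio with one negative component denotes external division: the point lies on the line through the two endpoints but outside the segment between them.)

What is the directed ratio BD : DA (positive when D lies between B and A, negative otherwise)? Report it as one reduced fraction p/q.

BD:DA = 1/2

Set H = (0, 0), A = (1, 0), B = (0, 1); any affine frame gives the same invariant.
1. P is the midpoint of BH ⇒ P = (0, 1/2)
2. C lies on line BH with BC:CH = 5:(-1) ⇒ C = (0, -1/4)
3. E is the midpoint of CB ⇒ E = (0, 3/8)
4. R is the centroid of triangle EPA ⇒ R = (1/3, 7/24)
5. D is where the line through R parallel to PB meets line BA ⇒ D = (1/3, 2/3)
D = B + t·(A−B) with t = 1/3, so BD:DA = t:(1−t) = 1/3:2/3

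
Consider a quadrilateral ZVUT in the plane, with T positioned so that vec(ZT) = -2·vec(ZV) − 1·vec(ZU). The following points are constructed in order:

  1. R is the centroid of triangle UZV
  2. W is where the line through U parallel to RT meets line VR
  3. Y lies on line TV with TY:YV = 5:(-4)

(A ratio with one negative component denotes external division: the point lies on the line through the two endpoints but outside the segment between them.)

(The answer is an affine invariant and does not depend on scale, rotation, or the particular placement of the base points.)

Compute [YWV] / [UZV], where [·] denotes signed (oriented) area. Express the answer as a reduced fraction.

[YWV]:[UZV] = 44/3

Work in coordinates with Z = (0, 0), V = (1, 0), U = (0, 1), T = (-2, -1).
1. R is the centroid of triangle UZV ⇒ R = (1/3, 1/3)
2. W is where the line through U parallel to RT meets line VR ⇒ W = (-7/15, 11/15)
3. Y lies on line TV with TY:YV = 5:(-4) ⇒ Y = (13, 4)
2·[YWV] = 44/3, 2·[UZV] = 1
[YWV]:[UZV] = 44/3:1 = 44/3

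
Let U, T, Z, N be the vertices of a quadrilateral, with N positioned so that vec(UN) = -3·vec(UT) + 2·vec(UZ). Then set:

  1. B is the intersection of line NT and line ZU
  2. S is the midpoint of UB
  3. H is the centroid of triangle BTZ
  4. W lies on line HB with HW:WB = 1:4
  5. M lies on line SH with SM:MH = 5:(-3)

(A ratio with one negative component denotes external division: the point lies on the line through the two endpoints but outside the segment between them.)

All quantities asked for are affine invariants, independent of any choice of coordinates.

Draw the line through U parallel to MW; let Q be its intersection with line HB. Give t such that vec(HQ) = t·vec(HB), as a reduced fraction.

t = -19/15

Assign U = (0, 0), T = (1, 0), Z = (0, 1), N = (-3, 2) — the answer is frame-independent, so this choice is without loss of generality.
1. B is the intersection of line NT and line ZU ⇒ B = (0, 1/2)
2. S is the midpoint of UB ⇒ S = (0, 1/4)
3. H is the centroid of triangle BTZ ⇒ H = (1/3, 1/2)
4. W lies on line HB with HW:WB = 1:4 ⇒ W = (4/15, 1/2)
5. M lies on line SH with SM:MH = 5:(-3) ⇒ M = (5/6, 7/8)
through U parallel to MW: direction (-17/30, -3/8); meets HB at Q = (34/45, 1/2)
Q = H + t·(B−H) with t = -19/15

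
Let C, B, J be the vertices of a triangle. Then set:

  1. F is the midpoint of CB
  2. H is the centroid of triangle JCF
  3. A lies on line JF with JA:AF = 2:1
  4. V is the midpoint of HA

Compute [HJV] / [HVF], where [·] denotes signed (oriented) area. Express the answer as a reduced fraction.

[HJV]:[HVF] = 2

Work in coordinates with C = (0, 0), B = (1, 0), J = (0, 1).
1. F is the midpoint of CB ⇒ F = (1/2, 0)
2. H is the centroid of triangle JCF ⇒ H = (1/6, 1/3)
3. A lies on line JF with JA:AF = 2:1 ⇒ A = (1/3, 1/3)
4. V is the midpoint of HA ⇒ V = (1/4, 1/3)
2·[HJV] = -1/18, 2·[HVF] = -1/36
[HJV]:[HVF] = -1/18:-1/36 = 2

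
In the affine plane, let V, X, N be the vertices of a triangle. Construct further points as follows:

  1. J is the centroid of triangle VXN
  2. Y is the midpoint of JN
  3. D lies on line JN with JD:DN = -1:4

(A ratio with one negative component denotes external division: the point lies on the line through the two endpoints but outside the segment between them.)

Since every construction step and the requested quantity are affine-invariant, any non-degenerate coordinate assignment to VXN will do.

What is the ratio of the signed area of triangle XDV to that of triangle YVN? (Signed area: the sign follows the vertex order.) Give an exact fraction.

[XDV]:[YVN] = -2/3

Choose coordinates V = (0, 0), X = (1, 0), N = (0, 1).
1. J is the centroid of triangle VXN ⇒ J = (1/3, 1/3)
2. Y is the midpoint of JN ⇒ Y = (1/6, 2/3)
3. D lies on line JN with JD:DN = -1:4 ⇒ D = (4/9, 1/9)
2·[XDV] = 1/9, 2·[YVN] = -1/6
[XDV]:[YVN] = 1/9:-1/6 = -2/3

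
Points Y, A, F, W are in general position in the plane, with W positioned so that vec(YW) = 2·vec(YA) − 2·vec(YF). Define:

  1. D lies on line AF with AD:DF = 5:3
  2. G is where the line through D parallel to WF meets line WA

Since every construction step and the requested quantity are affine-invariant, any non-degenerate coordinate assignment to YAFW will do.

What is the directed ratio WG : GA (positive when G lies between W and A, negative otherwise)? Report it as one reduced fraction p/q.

WG:GA = 3/5

Choose coordinates Y = (0, 0), A = (1, 0), F = (0, 1), W = (2, -2).
1. D lies on line AF with AD:DF = 5:3 ⇒ D = (3/8, 5/8)
2. G is where the line through D parallel to WF meets line WA ⇒ G = (13/8, -5/4)
G = W + t·(A−W) with t = 3/8, so WG:GA = t:(1−t) = 3/8:5/8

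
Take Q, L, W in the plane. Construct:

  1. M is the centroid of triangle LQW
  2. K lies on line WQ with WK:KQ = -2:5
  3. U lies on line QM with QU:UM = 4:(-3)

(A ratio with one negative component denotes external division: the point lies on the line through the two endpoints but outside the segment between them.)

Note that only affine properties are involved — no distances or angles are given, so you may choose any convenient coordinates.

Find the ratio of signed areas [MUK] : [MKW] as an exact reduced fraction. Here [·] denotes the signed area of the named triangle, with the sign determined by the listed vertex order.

[MUK]:[MKW] = 15/2

Choose coordinates Q = (0, 0), L = (1, 0), W = (0, 1).
1. M is the centroid of triangle LQW ⇒ M = (1/3, 1/3)
2. K lies on line WQ with WK:KQ = -2:5 ⇒ K = (0, 5/3)
3. U lies on line QM with QU:UM = 4:(-3) ⇒ U = (4/3, 4/3)
2·[MUK] = 5/3, 2·[MKW] = 2/9
[MUK]:[MKW] = 5/3:2/9 = 15/2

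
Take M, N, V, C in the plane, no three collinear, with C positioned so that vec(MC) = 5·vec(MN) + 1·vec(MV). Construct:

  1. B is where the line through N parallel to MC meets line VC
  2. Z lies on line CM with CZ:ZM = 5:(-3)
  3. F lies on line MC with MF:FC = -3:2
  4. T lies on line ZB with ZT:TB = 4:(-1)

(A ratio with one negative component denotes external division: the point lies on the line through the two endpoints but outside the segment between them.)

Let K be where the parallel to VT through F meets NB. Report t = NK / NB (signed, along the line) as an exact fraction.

Work in coordinates with M = (0, 0), N = (1, 0), V = (0, 1), C = (5, 1).
1. B is where the line through N parallel to MC meets line VC ⇒ B = (6, 1)
2. Z lies on line CM with CZ:ZM = 5:(-3) ⇒ Z = (-15/2, -3/2)
3. F lies on line MC with MF:FC = -3:2 ⇒ F = (15, 3)
4. T lies on line ZB with ZT:TB = 4:(-1) ⇒ T = (21/2, 11/6)
through F parallel to VT: direction (21/2, 5/6); meets NB at K = (633/38, 119/38)
K = N + t·(B−N) with t = 119/38

t = 119/38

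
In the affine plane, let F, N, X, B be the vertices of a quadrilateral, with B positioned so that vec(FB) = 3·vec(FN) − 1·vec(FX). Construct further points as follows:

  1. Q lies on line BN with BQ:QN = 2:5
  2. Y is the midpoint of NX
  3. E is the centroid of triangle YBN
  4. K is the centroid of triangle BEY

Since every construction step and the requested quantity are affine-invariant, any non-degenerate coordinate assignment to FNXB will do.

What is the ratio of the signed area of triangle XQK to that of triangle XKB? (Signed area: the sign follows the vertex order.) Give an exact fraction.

[XQK]:[XKB] = -1/3

Work in coordinates with F = (0, 0), N = (1, 0), X = (0, 1), B = (3, -1).
1. Q lies on line BN with BQ:QN = 2:5 ⇒ Q = (17/7, -5/7)
2. Y is the midpoint of NX ⇒ Y = (1/2, 1/2)
3. E is the centroid of triangle YBN ⇒ E = (3/2, -1/6)
4. K is the centroid of triangle BEY ⇒ K = (5/3, -2/9)
2·[XQK] = -1/9, 2·[XKB] = 1/3
[XQK]:[XKB] = -1/9:1/3 = -1/3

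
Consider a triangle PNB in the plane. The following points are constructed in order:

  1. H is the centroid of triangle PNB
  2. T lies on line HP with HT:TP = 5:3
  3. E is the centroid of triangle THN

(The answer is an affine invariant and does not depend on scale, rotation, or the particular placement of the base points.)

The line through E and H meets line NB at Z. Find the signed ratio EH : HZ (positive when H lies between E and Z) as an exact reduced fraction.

Choose coordinates P = (0, 0), N = (1, 0), B = (0, 1).
1. H is the centroid of triangle PNB ⇒ H = (1/3, 1/3)
2. T lies on line HP with HT:TP = 5:3 ⇒ T = (1/8, 1/8)
3. E is the centroid of triangle THN ⇒ E = (35/72, 11/72)
line EH meets NB at Z = (-3/2, 5/2)
H = E + t·(Z−E) with t = 1/13, so EH:HZ = 1/13:12/13

EH:HZ = 1/12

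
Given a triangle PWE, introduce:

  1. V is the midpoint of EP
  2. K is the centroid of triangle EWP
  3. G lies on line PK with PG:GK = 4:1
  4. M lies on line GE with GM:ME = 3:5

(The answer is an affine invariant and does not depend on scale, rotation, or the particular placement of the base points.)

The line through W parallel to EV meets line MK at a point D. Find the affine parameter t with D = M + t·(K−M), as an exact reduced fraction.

Assign P = (0, 0), W = (1, 0), E = (0, 1) — the answer is frame-independent, so this choice is without loss of generality.
1. V is the midpoint of EP ⇒ V = (0, 1/2)
2. K is the centroid of triangle EWP ⇒ K = (1/3, 1/3)
3. G lies on line PK with PG:GK = 4:1 ⇒ G = (4/15, 4/15)
4. M lies on line GE with GM:ME = 3:5 ⇒ M = (1/6, 13/24)
through W parallel to EV: direction (0, -1/2); meets MK at D = (1, -1/2)
D = M + t·(K−M) with t = 5

t = 5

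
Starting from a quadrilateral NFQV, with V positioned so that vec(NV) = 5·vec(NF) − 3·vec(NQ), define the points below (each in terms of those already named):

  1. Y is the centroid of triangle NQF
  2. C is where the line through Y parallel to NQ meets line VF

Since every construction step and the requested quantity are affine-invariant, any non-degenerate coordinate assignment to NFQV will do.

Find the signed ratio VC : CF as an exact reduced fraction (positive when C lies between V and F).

VC:CF = -7

Choose coordinates N = (0, 0), F = (1, 0), Q = (0, 1), V = (5, -3).
1. Y is the centroid of triangle NQF ⇒ Y = (1/3, 1/3)
2. C is where the line through Y parallel to NQ meets line VF ⇒ C = (1/3, 1/2)
C = V + t·(F−V) with t = 7/6, so VC:CF = t:(1−t) = 7/6:-1/6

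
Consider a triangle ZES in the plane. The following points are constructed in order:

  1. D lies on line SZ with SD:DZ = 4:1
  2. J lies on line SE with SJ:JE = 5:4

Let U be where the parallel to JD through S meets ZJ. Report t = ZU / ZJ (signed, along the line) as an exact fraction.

Assign Z = (0, 0), E = (1, 0), S = (0, 1) — the answer is frame-independent, so this choice is without loss of generality.
1. D lies on line SZ with SD:DZ = 4:1 ⇒ D = (0, 1/5)
2. J lies on line SE with SJ:JE = 5:4 ⇒ J = (5/9, 4/9)
through S parallel to JD: direction (-5/9, -11/45); meets ZJ at U = (25/9, 20/9)
U = Z + t·(J−Z) with t = 5

t = 5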